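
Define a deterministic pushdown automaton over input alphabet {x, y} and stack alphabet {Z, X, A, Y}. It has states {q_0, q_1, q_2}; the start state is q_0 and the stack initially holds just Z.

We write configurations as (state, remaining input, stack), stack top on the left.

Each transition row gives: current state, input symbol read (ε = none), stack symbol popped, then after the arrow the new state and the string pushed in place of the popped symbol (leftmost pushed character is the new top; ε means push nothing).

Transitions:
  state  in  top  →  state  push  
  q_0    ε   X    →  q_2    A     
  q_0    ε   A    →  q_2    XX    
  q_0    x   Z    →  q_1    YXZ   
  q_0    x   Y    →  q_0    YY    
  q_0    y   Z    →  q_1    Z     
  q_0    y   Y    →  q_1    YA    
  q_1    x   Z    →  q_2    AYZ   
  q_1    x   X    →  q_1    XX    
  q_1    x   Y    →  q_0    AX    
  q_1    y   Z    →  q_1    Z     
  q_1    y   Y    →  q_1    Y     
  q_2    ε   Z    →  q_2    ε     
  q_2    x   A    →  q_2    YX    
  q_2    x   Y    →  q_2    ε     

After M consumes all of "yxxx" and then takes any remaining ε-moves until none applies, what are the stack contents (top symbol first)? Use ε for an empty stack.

XYZ

(q_0, yxxx, Z) ⊢ (q_1, xxx, Z) ⊢ (q_2, xx, AYZ) ⊢ (q_2, x, YXYZ) ⊢ (q_2, ε, XYZ)
All input consumed in state q_2 with stack XYZ.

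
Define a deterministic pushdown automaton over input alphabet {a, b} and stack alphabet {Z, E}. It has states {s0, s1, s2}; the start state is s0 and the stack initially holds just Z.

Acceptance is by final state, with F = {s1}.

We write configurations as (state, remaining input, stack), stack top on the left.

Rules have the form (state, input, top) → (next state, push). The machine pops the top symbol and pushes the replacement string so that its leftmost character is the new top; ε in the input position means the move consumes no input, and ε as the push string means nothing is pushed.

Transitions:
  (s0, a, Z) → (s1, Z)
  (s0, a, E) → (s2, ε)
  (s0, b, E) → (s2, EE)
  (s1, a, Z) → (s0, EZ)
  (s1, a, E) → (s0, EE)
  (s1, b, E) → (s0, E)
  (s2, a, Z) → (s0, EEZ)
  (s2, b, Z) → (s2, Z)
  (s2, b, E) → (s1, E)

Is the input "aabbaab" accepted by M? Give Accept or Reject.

Accept

(s0, aabbaab, Z) ⊢ (s1, abbaab, Z) ⊢ (s0, bbaab, EZ) ⊢ (s2, baab, EEZ) ⊢ (s1, aab, EEZ) ⊢ (s0, ab, EEEZ) ⊢ (s2, b, EEZ) ⊢ (s1, ε, EEZ)
All input consumed; state s1 ∈ F.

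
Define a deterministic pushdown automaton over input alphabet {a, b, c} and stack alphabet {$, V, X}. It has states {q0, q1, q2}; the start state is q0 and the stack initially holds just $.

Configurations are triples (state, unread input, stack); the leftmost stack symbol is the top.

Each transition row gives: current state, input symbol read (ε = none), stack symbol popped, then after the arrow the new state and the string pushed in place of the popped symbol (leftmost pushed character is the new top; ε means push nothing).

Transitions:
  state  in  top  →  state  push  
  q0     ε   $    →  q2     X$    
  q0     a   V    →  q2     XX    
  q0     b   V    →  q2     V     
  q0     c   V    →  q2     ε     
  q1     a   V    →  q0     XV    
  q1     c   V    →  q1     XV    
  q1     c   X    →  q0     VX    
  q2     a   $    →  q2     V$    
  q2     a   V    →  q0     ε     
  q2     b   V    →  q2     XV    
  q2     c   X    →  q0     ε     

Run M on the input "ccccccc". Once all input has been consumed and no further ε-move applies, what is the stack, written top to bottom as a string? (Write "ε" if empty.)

(q0, ccccccc, $) ⊢ (q2, ccccccc, X$) ⊢ (q0, cccccc, $) ⊢ (q2, cccccc, X$) ⊢ (q0, ccccc, $) ⊢ (q2, ccccc, X$) ⊢ (q0, cccc, $) ⊢ (q2, cccc, X$) ⊢ (q0, ccc, $) ⊢ (q2, ccc, X$) ⊢ (q0, cc, $) ⊢ (q2, cc, X$) ⊢ (q0, c, $) ⊢ (q2, c, X$) ⊢ (q0, ε, $) ⊢ (q2, ε, X$)
All input consumed in state q2 with stack X$.

X$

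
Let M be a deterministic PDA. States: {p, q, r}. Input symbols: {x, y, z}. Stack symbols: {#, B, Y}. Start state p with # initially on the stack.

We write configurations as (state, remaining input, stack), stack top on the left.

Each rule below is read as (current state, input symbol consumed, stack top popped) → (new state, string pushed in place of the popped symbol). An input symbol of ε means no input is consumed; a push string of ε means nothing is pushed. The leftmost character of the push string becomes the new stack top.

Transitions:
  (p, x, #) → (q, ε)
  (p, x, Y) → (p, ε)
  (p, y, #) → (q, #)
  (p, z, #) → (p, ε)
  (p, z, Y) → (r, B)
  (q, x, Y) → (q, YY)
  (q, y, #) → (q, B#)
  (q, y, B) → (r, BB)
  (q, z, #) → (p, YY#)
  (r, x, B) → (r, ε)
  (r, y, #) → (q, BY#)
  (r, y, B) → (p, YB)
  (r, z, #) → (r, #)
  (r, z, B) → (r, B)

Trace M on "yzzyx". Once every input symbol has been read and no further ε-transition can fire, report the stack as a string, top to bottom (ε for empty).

BY#

(p, yzzyx, #)
  read y, top #: go to q, push # → (q, zzyx, #)
  read z, top #: go to p, push YY# → (p, zyx, YY#)
  read z, top Y: go to r, push B → (r, yx, BY#)
  read y, top B: go to p, push YB → (p, x, YBY#)
  read x, top Y: go to p, push ε → (p, ε, BY#)
All input consumed in state p with stack BY#.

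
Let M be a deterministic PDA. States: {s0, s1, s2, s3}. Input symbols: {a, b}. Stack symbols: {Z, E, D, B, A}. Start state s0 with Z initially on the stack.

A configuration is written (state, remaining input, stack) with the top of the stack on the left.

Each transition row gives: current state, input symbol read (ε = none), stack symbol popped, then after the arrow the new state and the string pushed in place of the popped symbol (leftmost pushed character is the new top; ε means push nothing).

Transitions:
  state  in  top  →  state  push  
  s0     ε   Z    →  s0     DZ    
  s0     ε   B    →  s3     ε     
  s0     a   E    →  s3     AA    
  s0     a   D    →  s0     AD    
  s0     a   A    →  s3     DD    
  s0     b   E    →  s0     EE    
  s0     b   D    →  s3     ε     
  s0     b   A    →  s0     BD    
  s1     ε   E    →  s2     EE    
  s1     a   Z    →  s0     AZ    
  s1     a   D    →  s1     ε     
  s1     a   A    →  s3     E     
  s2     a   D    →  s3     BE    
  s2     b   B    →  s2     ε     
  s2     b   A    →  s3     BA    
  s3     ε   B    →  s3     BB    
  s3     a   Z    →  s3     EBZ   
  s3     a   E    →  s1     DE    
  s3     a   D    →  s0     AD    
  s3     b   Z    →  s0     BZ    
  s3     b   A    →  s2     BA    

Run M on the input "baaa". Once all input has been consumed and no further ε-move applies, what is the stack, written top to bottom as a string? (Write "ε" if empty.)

(s0, baaa, Z)
  ε-move, top Z: go to s0, push DZ → (s0, baaa, DZ)
  read b, top D: go to s3, push ε → (s3, aaa, Z)
  read a, top Z: go to s3, push EBZ → (s3, aa, EBZ)
  read a, top E: go to s1, push DE → (s1, a, DEBZ)
  read a, top D: go to s1, push ε → (s1, ε, EBZ)
  ε-move, top E: go to s2, push EE → (s2, ε, EEBZ)
All input consumed in state s2 with stack EEBZ.

EEBZ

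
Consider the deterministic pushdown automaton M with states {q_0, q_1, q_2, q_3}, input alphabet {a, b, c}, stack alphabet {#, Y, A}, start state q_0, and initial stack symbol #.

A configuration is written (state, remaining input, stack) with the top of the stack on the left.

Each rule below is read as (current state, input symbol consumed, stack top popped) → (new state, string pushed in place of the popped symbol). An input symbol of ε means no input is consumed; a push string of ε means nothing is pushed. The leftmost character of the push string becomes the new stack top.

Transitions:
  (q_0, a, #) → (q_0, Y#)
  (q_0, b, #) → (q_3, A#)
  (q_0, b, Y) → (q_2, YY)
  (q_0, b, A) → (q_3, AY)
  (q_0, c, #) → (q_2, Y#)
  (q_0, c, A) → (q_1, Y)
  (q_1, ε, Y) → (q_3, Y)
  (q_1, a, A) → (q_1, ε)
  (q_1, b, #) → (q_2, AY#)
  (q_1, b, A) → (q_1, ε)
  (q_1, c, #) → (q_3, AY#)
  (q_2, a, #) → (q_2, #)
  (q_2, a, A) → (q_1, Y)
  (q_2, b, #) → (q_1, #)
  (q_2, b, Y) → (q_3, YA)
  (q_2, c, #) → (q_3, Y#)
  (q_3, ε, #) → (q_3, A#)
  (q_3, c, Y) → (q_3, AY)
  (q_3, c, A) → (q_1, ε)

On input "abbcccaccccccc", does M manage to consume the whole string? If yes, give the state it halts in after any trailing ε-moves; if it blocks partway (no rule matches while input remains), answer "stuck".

stuck

(q_0, abbcccaccccccc, #)
  read a, top #: go to q_0, push Y# → (q_0, bbcccaccccccc, Y#)
  read b, top Y: go to q_2, push YY → (q_2, bcccaccccccc, YY#)
  read b, top Y: go to q_3, push YA → (q_3, cccaccccccc, YAY#)
  read c, top Y: go to q_3, push AY → (q_3, ccaccccccc, AYAY#)
  read c, top A: go to q_1, push ε → (q_1, caccccccc, YAY#)
  ε-move, top Y: go to q_3, push Y → (q_3, caccccccc, YAY#)
  read c, top Y: go to q_3, push AY → (q_3, accccccc, AYAY#)
No transition for (q_3, a, top A); M blocks with input accccccc remaining.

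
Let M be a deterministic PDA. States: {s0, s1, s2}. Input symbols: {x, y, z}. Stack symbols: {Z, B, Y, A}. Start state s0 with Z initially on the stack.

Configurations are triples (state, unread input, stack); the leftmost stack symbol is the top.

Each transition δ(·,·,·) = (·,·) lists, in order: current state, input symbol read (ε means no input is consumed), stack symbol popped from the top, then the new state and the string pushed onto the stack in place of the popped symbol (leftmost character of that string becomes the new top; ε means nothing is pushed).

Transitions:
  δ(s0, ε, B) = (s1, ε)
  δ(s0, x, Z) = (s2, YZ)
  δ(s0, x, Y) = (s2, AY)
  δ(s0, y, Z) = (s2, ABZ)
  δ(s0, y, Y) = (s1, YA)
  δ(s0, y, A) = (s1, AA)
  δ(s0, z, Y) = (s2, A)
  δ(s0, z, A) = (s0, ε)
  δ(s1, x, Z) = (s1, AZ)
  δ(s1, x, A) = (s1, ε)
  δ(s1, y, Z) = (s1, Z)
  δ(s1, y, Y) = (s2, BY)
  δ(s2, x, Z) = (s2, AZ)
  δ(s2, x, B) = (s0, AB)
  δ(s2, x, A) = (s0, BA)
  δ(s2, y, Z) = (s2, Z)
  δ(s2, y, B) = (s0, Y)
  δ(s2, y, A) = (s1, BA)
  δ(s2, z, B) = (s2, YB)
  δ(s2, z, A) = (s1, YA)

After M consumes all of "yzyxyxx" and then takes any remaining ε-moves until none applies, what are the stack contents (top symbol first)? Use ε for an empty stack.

(s0, yzyxyxx, Z) ⊢ (s2, zyxyxx, ABZ) ⊢ (s1, yxyxx, YABZ) ⊢ (s2, xyxx, BYABZ) ⊢ (s0, yxx, ABYABZ) ⊢ (s1, xx, AABYABZ) ⊢ (s1, x, ABYABZ) ⊢ (s1, ε, BYABZ)
All input consumed in state s1 with stack BYABZ.

BYABZ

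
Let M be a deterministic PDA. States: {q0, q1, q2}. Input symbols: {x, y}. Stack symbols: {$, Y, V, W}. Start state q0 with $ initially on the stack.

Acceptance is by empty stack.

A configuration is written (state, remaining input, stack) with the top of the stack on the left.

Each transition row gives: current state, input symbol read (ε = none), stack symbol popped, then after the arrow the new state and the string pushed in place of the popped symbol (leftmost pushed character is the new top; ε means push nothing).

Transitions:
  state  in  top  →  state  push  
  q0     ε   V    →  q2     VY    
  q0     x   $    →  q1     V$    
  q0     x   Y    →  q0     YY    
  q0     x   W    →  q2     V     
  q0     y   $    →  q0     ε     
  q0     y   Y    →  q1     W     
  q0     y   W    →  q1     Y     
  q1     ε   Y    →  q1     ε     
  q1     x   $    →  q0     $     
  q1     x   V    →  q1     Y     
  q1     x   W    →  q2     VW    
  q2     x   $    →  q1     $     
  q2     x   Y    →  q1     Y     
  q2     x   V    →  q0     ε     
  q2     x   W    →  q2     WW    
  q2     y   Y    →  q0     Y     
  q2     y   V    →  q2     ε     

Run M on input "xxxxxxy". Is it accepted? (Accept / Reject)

Accept

(q0, xxxxxxy, $)
  read x, top $: go to q1, push V$ → (q1, xxxxxy, V$)
  read x, top V: go to q1, push Y → (q1, xxxxy, Y$)
  ε-move, top Y: go to q1, push ε → (q1, xxxxy, $)
  read x, top $: go to q0, push $ → (q0, xxxy, $)
  read x, top $: go to q1, push V$ → (q1, xxy, V$)
  read x, top V: go to q1, push Y → (q1, xy, Y$)
  ε-move, top Y: go to q1, push ε → (q1, xy, $)
  read x, top $: go to q0, push $ → (q0, y, $)
  read y, top $: go to q0, push ε → (q0, ε, ε)
All input consumed and the stack is empty.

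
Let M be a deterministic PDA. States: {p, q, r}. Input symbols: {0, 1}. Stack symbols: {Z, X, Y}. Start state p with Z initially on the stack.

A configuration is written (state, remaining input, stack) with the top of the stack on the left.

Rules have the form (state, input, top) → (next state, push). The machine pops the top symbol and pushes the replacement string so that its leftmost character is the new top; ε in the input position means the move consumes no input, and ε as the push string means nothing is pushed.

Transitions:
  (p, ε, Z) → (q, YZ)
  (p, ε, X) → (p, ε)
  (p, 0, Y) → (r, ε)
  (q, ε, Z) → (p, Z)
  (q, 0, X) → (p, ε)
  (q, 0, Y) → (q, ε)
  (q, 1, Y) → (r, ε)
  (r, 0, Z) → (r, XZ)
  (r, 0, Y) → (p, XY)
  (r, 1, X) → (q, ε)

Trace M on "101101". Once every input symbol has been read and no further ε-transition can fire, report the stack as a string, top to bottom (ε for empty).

YZ

(p, 101101, Z)
  ε-move, top Z: go to q, push YZ → (q, 101101, YZ)
  read 1, top Y: go to r, push ε → (r, 01101, Z)
  read 0, top Z: go to r, push XZ → (r, 1101, XZ)
  read 1, top X: go to q, push ε → (q, 101, Z)
  ε-move, top Z: go to p, push Z → (p, 101, Z)
  ε-move, top Z: go to q, push YZ → (q, 101, YZ)
  read 1, top Y: go to r, push ε → (r, 01, Z)
  read 0, top Z: go to r, push XZ → (r, 1, XZ)
  read 1, top X: go to q, push ε → (q, ε, Z)
  ε-move, top Z: go to p, push Z → (p, ε, Z)
  ε-move, top Z: go to q, push YZ → (q, ε, YZ)
All input consumed in state q with stack YZ.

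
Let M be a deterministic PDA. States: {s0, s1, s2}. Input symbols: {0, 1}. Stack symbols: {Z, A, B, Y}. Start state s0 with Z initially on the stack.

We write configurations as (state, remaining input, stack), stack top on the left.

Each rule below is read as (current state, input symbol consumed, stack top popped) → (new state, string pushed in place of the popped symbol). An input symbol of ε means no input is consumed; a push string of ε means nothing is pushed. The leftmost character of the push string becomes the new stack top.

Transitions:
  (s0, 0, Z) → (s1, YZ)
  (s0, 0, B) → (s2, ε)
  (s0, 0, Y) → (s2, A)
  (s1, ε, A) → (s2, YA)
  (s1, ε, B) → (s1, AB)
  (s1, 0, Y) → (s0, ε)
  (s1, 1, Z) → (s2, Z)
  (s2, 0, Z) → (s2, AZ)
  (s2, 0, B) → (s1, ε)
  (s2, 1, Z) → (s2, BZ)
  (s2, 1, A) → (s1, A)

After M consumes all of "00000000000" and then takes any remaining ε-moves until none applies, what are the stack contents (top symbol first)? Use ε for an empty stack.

(s0, 00000000000, Z)
  read 0, top Z: go to s1, push YZ → (s1, 0000000000, YZ)
  read 0, top Y: go to s0, push ε → (s0, 000000000, Z)
  read 0, top Z: go to s1, push YZ → (s1, 00000000, YZ)
  read 0, top Y: go to s0, push ε → (s0, 0000000, Z)
  read 0, top Z: go to s1, push YZ → (s1, 000000, YZ)
  read 0, top Y: go to s0, push ε → (s0, 00000, Z)
  read 0, top Z: go to s1, push YZ → (s1, 0000, YZ)
  read 0, top Y: go to s0, push ε → (s0, 000, Z)
  read 0, top Z: go to s1, push YZ → (s1, 00, YZ)
  read 0, top Y: go to s0, push ε → (s0, 0, Z)
  read 0, top Z: go to s1, push YZ → (s1, ε, YZ)
All input consumed in state s1 with stack YZ.

YZ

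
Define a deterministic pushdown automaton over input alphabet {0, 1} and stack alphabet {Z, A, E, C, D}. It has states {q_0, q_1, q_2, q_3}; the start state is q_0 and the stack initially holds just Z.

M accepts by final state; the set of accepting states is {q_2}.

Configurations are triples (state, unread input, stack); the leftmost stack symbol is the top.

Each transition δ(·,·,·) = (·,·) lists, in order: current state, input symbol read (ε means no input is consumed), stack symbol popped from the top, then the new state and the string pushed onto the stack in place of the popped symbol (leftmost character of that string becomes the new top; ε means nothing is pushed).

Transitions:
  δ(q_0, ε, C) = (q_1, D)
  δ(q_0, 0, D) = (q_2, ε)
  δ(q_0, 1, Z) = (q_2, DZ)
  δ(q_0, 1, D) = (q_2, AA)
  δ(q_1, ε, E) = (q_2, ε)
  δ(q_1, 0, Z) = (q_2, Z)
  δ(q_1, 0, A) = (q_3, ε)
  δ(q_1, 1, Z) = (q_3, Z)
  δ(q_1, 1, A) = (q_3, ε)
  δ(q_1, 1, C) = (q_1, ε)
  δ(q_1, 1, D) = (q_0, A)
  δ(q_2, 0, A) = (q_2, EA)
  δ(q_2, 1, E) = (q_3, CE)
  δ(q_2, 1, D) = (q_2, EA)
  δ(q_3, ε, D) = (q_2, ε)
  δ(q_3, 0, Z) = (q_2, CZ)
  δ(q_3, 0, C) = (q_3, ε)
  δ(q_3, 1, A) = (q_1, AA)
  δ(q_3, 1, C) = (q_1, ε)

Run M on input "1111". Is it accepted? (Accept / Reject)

(q_0, 1111, Z) ⊢ (q_2, 111, DZ) ⊢ (q_2, 11, EAZ) ⊢ (q_3, 1, CEAZ) ⊢ (q_1, ε, EAZ) ⊢ (q_2, ε, AZ)
All input consumed; state q_2 ∈ F.

Accept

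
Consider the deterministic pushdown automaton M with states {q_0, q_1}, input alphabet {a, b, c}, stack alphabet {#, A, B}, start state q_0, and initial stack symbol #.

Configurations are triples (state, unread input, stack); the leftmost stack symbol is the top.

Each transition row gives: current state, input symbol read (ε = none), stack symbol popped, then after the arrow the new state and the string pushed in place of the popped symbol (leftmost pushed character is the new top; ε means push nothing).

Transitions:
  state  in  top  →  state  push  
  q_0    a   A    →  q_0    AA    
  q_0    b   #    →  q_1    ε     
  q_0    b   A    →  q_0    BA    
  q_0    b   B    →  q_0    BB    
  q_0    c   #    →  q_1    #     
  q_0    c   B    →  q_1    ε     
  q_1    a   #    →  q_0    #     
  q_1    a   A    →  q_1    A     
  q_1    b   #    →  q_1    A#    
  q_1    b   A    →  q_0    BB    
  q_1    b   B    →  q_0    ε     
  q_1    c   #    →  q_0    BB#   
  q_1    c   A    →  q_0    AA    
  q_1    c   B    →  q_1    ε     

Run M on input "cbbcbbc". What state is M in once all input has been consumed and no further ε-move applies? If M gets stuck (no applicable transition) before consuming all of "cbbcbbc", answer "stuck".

stuck

(q_0, cbbcbbc, #)
  read c, top #: go to q_1, push # → (q_1, bbcbbc, #)
  read b, top #: go to q_1, push A# → (q_1, bcbbc, A#)
  read b, top A: go to q_0, push BB → (q_0, cbbc, BB#)
  read c, top B: go to q_1, push ε → (q_1, bbc, B#)
  read b, top B: go to q_0, push ε → (q_0, bc, #)
  read b, top #: go to q_1, push ε → (q_1, c, ε)
No transition for (q_1, c, top ε); M blocks with input c remaining.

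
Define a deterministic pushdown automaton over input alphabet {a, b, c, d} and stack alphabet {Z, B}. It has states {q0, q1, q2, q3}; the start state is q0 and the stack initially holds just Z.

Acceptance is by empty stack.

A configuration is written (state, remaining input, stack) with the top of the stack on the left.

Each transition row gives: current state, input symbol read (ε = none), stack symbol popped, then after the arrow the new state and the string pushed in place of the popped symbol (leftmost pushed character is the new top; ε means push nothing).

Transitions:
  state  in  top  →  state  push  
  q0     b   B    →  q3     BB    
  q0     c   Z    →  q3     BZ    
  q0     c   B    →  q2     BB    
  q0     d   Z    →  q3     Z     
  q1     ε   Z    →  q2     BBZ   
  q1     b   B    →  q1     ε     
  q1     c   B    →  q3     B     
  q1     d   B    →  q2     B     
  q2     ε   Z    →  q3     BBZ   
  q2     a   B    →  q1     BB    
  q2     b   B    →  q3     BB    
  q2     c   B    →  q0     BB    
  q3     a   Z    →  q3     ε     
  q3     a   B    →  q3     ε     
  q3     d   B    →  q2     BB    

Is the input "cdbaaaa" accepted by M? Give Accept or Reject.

Accept

(q0, cdbaaaa, Z)
  read c, top Z: go to q3, push BZ → (q3, dbaaaa, BZ)
  read d, top B: go to q2, push BB → (q2, baaaa, BBZ)
  read b, top B: go to q3, push BB → (q3, aaaa, BBBZ)
  read a, top B: go to q3, push ε → (q3, aaa, BBZ)
  read a, top B: go to q3, push ε → (q3, aa, BZ)
  read a, top B: go to q3, push ε → (q3, a, Z)
  read a, top Z: go to q3, push ε → (q3, ε, ε)
All input consumed and the stack is empty.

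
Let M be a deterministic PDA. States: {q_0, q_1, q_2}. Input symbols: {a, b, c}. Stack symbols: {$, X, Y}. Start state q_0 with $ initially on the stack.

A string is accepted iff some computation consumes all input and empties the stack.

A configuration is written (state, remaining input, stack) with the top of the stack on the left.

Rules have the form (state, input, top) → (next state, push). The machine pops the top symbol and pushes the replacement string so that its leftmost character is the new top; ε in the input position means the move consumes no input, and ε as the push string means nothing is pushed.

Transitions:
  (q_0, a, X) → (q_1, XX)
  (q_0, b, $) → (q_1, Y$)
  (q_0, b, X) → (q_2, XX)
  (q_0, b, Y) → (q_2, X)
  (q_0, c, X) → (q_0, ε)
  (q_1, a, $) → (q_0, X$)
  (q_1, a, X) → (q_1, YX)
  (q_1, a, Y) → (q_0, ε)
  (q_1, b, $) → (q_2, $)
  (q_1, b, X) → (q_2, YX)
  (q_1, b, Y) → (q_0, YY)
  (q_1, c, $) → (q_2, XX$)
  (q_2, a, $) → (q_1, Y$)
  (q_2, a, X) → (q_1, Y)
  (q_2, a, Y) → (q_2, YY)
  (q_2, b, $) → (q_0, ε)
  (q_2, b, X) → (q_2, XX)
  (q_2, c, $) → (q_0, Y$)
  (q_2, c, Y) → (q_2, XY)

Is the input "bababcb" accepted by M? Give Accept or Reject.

Reject

(q_0, bababcb, $) ⊢ (q_1, ababcb, Y$) ⊢ (q_0, babcb, $) ⊢ (q_1, abcb, Y$) ⊢ (q_0, bcb, $) ⊢ (q_1, cb, Y$)
No transition applies at (q_1, cb, Y$); input not fully consumed.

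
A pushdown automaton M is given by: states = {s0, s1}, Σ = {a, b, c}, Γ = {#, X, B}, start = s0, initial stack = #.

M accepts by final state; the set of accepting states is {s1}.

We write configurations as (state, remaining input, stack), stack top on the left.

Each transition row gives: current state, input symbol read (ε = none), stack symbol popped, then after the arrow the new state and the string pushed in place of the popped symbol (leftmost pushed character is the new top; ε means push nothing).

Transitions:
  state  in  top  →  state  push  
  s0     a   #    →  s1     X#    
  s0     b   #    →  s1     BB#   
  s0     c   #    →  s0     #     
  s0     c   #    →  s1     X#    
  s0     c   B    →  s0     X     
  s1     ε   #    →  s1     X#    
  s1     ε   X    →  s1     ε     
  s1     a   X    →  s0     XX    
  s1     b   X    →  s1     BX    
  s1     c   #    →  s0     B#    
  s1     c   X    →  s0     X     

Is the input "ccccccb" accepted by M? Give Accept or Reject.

One accepting computation: (s0, ccccccb, #) ⊢ (s0, cccccb, #) ⊢ (s0, ccccb, #) ⊢ (s0, cccb, #) ⊢ (s0, ccb, #) ⊢ (s0, cb, #) ⊢ (s0, b, #) ⊢ (s1, ε, BB#)
All input consumed and state s1 ∈ F.

Accept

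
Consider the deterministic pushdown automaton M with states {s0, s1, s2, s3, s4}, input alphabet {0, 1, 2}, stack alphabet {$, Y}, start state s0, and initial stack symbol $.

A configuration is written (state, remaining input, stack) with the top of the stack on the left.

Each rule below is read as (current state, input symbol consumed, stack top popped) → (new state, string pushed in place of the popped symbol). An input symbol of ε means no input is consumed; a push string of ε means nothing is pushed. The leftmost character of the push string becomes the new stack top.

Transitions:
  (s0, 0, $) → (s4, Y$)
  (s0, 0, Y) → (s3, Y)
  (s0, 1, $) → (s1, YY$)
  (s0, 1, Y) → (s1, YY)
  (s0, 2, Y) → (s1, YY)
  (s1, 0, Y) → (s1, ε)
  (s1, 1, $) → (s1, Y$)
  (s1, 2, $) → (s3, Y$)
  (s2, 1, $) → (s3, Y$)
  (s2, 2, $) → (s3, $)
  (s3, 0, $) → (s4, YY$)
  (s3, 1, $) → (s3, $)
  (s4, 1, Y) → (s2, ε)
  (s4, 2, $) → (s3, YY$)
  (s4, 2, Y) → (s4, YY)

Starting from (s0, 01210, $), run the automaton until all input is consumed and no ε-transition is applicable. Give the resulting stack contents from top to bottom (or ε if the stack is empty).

YY$

(s0, 01210, $)
  read 0, top $: go to s4, push Y$ → (s4, 1210, Y$)
  read 1, top Y: go to s2, push ε → (s2, 210, $)
  read 2, top $: go to s3, push $ → (s3, 10, $)
  read 1, top $: go to s3, push $ → (s3, 0, $)
  read 0, top $: go to s4, push YY$ → (s4, ε, YY$)
All input consumed in state s4 with stack YY$.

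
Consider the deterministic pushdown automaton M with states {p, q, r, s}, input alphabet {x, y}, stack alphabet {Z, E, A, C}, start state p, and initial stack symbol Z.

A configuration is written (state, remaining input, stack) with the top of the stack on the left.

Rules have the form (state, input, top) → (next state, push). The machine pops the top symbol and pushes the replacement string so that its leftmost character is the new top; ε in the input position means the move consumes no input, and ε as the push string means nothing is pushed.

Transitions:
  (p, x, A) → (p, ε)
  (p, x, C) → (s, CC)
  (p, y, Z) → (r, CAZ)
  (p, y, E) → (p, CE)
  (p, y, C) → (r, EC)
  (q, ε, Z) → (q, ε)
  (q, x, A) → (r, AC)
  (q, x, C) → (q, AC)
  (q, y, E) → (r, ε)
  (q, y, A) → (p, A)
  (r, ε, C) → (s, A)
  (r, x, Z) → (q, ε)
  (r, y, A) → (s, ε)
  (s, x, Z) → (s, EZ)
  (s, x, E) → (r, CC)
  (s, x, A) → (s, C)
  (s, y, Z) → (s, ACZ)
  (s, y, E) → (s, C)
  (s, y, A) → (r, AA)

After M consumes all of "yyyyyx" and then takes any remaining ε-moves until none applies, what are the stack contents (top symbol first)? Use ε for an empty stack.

CAZ

(p, yyyyyx, Z) ⊢ (r, yyyyx, CAZ) ⊢ (s, yyyyx, AAZ) ⊢ (r, yyyx, AAAZ) ⊢ (s, yyx, AAZ) ⊢ (r, yx, AAAZ) ⊢ (s, x, AAZ) ⊢ (s, ε, CAZ)
All input consumed in state s with stack CAZ.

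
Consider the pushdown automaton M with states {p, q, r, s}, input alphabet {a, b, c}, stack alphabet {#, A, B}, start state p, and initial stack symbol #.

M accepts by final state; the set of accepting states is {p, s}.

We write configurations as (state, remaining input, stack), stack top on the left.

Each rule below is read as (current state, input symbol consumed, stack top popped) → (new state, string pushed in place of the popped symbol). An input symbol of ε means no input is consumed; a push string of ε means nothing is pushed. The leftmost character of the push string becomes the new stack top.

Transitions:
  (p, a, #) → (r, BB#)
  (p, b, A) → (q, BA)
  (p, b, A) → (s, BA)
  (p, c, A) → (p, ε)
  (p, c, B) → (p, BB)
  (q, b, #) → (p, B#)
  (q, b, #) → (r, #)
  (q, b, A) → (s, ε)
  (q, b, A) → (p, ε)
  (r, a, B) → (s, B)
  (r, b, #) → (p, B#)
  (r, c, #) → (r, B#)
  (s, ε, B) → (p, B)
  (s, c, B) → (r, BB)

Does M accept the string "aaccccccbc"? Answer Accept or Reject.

Reject

No computation consumes all input and reaches a final state.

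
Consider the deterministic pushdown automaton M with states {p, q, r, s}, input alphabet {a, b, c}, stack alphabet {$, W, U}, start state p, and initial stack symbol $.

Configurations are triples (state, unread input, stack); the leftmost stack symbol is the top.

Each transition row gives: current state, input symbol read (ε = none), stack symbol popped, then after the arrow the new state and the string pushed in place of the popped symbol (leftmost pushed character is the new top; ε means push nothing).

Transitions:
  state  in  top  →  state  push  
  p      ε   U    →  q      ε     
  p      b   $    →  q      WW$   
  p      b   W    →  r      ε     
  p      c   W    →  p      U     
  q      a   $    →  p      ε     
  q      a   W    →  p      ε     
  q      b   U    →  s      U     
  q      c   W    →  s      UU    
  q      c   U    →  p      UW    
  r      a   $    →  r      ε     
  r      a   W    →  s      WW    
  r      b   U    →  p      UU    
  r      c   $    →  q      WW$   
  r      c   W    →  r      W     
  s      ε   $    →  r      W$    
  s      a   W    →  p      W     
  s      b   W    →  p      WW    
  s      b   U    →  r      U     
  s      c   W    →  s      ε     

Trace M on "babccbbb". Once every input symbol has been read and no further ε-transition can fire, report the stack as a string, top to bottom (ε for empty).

UUW$

(p, babccbbb, $)
  read b, top $: go to q, push WW$ → (q, abccbbb, WW$)
  read a, top W: go to p, push ε → (p, bccbbb, W$)
  read b, top W: go to r, push ε → (r, ccbbb, $)
  read c, top $: go to q, push WW$ → (q, cbbb, WW$)
  read c, top W: go to s, push UU → (s, bbb, UUW$)
  read b, top U: go to r, push U → (r, bb, UUW$)
  read b, top U: go to p, push UU → (p, b, UUUW$)
  ε-move, top U: go to q, push ε → (q, b, UUW$)
  read b, top U: go to s, push U → (s, ε, UUW$)
All input consumed in state s with stack UUW$.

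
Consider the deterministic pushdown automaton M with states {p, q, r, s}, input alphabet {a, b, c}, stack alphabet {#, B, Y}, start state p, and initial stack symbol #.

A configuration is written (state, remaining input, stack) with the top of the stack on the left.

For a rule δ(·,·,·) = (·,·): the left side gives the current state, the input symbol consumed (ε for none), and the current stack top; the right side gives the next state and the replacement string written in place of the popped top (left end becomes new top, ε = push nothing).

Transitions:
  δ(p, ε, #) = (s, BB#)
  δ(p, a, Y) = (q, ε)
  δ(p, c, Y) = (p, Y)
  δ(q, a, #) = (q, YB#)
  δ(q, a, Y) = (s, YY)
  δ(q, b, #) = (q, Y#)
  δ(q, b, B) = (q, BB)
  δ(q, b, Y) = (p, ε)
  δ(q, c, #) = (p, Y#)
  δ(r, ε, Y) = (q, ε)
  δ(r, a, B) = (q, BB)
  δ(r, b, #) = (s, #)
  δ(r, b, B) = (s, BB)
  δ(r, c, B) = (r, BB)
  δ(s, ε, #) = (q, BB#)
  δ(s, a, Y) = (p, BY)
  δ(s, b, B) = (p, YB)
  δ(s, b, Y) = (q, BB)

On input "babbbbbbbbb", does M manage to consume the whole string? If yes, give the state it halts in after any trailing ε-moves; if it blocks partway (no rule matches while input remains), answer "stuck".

(p, babbbbbbbbb, #) ⊢ (s, babbbbbbbbb, BB#) ⊢ (p, abbbbbbbbb, YBB#) ⊢ (q, bbbbbbbbb, BB#) ⊢ (q, bbbbbbbb, BBB#) ⊢ (q, bbbbbbb, BBBB#) ⊢ (q, bbbbbb, BBBBB#) ⊢ (q, bbbbb, BBBBBB#) ⊢ (q, bbbb, BBBBBBB#) ⊢ (q, bbb, BBBBBBBB#) ⊢ (q, bb, BBBBBBBBB#) ⊢ (q, b, BBBBBBBBBB#) ⊢ (q, ε, BBBBBBBBBBB#)
All input consumed; M is in state q.

q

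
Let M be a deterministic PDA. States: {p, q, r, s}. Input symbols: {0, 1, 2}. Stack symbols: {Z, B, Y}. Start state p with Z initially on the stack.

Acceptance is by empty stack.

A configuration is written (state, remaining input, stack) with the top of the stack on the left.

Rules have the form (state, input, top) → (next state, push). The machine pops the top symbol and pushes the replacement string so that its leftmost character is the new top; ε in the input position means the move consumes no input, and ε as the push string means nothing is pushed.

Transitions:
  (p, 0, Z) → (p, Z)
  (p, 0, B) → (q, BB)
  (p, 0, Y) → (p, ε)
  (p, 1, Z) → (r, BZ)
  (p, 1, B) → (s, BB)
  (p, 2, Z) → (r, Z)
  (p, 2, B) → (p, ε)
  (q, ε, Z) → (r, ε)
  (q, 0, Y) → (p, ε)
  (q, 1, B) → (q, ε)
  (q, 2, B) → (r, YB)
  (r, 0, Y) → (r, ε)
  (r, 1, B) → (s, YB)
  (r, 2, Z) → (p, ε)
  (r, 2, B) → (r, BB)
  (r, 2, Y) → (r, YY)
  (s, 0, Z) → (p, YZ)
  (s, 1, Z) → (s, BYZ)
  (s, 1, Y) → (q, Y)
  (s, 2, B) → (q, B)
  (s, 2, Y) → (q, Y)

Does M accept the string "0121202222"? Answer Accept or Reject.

(p, 0121202222, Z)
  read 0, top Z: go to p, push Z → (p, 121202222, Z)
  read 1, top Z: go to r, push BZ → (r, 21202222, BZ)
  read 2, top B: go to r, push BB → (r, 1202222, BBZ)
  read 1, top B: go to s, push YB → (s, 202222, YBBZ)
  read 2, top Y: go to q, push Y → (q, 02222, YBBZ)
  read 0, top Y: go to p, push ε → (p, 2222, BBZ)
  read 2, top B: go to p, push ε → (p, 222, BZ)
  read 2, top B: go to p, push ε → (p, 22, Z)
  read 2, top Z: go to r, push Z → (r, 2, Z)
  read 2, top Z: go to p, push ε → (p, ε, ε)
All input consumed and the stack is empty.

Accept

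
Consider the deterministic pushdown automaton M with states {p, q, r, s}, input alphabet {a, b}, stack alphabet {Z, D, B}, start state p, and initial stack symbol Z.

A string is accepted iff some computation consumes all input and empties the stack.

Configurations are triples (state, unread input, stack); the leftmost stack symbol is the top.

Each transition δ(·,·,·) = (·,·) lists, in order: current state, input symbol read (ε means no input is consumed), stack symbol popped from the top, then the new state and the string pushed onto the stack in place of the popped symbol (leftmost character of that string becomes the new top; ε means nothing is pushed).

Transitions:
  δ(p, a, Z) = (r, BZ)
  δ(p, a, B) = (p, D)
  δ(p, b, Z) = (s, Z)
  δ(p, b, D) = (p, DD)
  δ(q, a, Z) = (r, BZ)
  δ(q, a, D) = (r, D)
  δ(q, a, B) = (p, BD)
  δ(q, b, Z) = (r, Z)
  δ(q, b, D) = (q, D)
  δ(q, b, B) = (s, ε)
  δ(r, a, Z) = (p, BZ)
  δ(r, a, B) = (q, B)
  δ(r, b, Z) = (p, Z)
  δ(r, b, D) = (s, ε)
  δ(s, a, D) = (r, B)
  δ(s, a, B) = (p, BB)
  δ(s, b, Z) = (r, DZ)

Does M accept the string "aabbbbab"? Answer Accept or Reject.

(p, aabbbbab, Z)
  read a, top Z: go to r, push BZ → (r, abbbbab, BZ)
  read a, top B: go to q, push B → (q, bbbbab, BZ)
  read b, top B: go to s, push ε → (s, bbbab, Z)
  read b, top Z: go to r, push DZ → (r, bbab, DZ)
  read b, top D: go to s, push ε → (s, bab, Z)
  read b, top Z: go to r, push DZ → (r, ab, DZ)
No transition applies at (r, ab, DZ); input not fully consumed.

Reject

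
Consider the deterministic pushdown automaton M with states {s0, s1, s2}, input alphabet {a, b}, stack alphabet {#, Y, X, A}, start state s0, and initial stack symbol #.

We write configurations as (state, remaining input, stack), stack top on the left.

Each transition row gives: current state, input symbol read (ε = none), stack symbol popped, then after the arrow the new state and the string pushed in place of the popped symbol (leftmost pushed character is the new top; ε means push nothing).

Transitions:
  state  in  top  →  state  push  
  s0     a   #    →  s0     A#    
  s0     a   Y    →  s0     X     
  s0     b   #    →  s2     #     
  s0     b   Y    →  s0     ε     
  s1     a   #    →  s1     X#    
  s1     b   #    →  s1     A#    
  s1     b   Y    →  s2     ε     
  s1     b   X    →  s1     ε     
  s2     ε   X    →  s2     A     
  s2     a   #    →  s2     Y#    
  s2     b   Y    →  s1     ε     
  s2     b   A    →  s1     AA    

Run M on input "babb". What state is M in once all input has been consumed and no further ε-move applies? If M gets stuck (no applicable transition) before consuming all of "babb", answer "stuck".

(s0, babb, #) ⊢ (s2, abb, #) ⊢ (s2, bb, Y#) ⊢ (s1, b, #) ⊢ (s1, ε, A#)
All input consumed; M is in state s1.

s1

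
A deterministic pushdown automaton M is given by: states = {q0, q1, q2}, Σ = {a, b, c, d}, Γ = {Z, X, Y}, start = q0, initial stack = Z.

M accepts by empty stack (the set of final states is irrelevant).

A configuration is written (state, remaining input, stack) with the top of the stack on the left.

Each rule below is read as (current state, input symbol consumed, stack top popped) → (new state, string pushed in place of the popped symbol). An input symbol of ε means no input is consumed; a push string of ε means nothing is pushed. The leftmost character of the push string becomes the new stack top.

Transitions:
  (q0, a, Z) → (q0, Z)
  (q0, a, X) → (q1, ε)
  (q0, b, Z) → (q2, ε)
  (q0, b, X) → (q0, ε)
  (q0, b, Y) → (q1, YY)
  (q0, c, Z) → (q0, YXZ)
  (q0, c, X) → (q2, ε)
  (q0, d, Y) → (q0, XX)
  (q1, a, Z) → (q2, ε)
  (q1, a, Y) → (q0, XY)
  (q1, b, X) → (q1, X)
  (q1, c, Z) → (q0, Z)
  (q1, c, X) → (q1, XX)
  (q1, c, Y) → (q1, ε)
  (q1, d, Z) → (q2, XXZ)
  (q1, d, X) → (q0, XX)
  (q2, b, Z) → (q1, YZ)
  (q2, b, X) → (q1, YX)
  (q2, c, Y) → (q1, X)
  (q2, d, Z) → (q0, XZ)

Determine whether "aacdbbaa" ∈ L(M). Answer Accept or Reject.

(q0, aacdbbaa, Z)
  read a, top Z: go to q0, push Z → (q0, acdbbaa, Z)
  read a, top Z: go to q0, push Z → (q0, cdbbaa, Z)
  read c, top Z: go to q0, push YXZ → (q0, dbbaa, YXZ)
  read d, top Y: go to q0, push XX → (q0, bbaa, XXXZ)
  read b, top X: go to q0, push ε → (q0, baa, XXZ)
  read b, top X: go to q0, push ε → (q0, aa, XZ)
  read a, top X: go to q1, push ε → (q1, a, Z)
  read a, top Z: go to q2, push ε → (q2, ε, ε)
All input consumed and the stack is empty.

Accept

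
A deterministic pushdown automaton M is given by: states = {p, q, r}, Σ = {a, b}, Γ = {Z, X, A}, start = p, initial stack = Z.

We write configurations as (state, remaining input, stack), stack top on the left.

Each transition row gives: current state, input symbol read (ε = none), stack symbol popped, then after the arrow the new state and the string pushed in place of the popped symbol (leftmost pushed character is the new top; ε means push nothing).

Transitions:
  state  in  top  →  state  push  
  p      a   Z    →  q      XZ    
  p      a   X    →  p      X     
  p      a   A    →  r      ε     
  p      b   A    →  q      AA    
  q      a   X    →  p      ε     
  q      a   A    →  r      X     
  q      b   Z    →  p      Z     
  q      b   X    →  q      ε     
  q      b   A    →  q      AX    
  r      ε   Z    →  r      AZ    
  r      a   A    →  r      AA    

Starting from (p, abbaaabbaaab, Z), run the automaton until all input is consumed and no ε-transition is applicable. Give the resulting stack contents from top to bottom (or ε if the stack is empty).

Z

(p, abbaaabbaaab, Z) ⊢ (q, bbaaabbaaab, XZ) ⊢ (q, baaabbaaab, Z) ⊢ (p, aaabbaaab, Z) ⊢ (q, aabbaaab, XZ) ⊢ (p, abbaaab, Z) ⊢ (q, bbaaab, XZ) ⊢ (q, baaab, Z) ⊢ (p, aaab, Z) ⊢ (q, aab, XZ) ⊢ (p, ab, Z) ⊢ (q, b, XZ) ⊢ (q, ε, Z)
All input consumed in state q with stack Z.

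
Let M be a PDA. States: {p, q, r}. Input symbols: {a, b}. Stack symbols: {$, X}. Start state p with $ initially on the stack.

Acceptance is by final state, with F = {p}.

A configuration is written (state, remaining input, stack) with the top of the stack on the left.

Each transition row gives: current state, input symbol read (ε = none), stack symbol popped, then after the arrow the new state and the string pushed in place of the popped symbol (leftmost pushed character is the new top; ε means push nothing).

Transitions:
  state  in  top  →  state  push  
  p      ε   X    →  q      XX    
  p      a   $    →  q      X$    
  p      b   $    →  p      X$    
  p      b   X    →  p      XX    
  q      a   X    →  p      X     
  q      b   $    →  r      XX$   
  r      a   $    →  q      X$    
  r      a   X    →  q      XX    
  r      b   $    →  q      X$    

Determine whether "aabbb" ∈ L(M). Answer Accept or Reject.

Accept

One accepting computation: (p, aabbb, $) ⊢ (q, abbb, X$) ⊢ (p, bbb, X$) ⊢ (p, bb, XX$) ⊢ (p, b, XXX$) ⊢ (p, ε, XXXX$)
All input consumed and state p ∈ F.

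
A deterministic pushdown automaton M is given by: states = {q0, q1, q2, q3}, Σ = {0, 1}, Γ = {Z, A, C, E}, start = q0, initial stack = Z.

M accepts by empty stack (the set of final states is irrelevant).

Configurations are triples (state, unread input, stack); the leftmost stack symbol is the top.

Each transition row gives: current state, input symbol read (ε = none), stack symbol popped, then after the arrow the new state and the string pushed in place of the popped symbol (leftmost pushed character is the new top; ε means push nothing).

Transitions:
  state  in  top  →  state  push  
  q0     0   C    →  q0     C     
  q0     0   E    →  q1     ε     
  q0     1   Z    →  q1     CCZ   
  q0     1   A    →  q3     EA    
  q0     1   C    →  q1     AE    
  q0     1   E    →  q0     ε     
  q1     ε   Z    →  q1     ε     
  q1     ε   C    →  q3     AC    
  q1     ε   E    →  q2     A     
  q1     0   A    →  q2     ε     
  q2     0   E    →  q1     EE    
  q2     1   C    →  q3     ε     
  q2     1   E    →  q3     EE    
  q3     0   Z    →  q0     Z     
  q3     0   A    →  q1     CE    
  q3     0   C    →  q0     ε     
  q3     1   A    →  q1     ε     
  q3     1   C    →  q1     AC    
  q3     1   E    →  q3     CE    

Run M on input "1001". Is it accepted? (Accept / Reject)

Reject

(q0, 1001, Z)
  read 1, top Z: go to q1, push CCZ → (q1, 001, CCZ)
  ε-move, top C: go to q3, push AC → (q3, 001, ACCZ)
  read 0, top A: go to q1, push CE → (q1, 01, CECCZ)
  ε-move, top C: go to q3, push AC → (q3, 01, ACECCZ)
  read 0, top A: go to q1, push CE → (q1, 1, CECECCZ)
  ε-move, top C: go to q3, push AC → (q3, 1, ACECECCZ)
  read 1, top A: go to q1, push ε → (q1, ε, CECECCZ)
  ε-move, top C: go to q3, push AC → (q3, ε, ACECECCZ)
All input consumed; stack is ACECECCZ, not empty, and no further ε-move applies.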